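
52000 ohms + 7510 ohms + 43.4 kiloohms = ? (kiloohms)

102.91 kiloohms

In kiloohms:
  52000 ohms = 52000 × 10^-3 kiloohms = 52
  7510 ohms = 7510 × 10^-3 kiloohms = 7.51
  43.4 kiloohms → 43.4
Sum: 52 + 7.51 + 43.4 = 102.91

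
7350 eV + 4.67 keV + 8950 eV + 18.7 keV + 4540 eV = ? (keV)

44.21 keV

In keV:
  7350 eV = 7350e-3 keV = 7.35
  4.67 keV → 4.67
  8950 eV = 8950e-3 keV = 8.95
  18.7 keV → 18.7
  4540 eV = 4540e-3 keV = 4.54
Sum: 7.35 + 4.67 + 8.95 + 18.7 + 4.54 = 44.21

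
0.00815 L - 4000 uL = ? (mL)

4.15 mL

In mL:
  0.00815 L = 0.00815 × 10³ mL = 8.15
  4000 uL = 4000 × 10⁻³ mL = 4
Difference: 8.15 - 4 = 4.15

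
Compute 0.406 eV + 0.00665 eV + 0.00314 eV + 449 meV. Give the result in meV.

864.79 meV

In meV:
  0.406 eV = 0.406 × 10³ meV = 406
  0.00665 eV = 0.00665 × 10³ meV = 6.65
  0.00314 eV = 0.00314 × 10³ meV = 3.14
  449 meV → 449
Sum: 406 + 6.65 + 3.14 + 449 = 864.79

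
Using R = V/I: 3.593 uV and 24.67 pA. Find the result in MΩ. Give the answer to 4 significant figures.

0.1456 MΩ

(3.593e-6) / (24.67e-12) = 0.145642e6 Ω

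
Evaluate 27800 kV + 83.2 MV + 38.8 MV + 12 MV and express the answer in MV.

In MV:
  27800 kV = 27800 × 10⁻³ MV = 27.8
  83.2 MV → 83.2
  38.8 MV → 38.8
  12 MV → 12
Sum: 27.8 + 83.2 + 38.8 + 12 = 161.8

161.8 MV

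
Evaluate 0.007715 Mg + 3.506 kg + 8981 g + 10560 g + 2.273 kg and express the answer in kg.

33.035 kg

In kg:
  0.007715 Mg = 0.007715 × 10^3 kg = 7.715
  3.506 kg → 3.506
  8981 g = 8981 × 10^-3 kg = 8.981
  10560 g = 10560 × 10^-3 kg = 10.56
  2.273 kg → 2.273
Sum: 7.715 + 3.506 + 8.981 + 10.56 + 2.273 = 33.035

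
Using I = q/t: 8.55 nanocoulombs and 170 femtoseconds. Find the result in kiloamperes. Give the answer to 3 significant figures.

(8.55 × 10^-9) / (170 × 10^-15) = 0.050294 × 10^6 A

50.3 kiloamperes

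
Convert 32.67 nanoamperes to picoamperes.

32670 picoamperes

nano = 10^-9, pico = 10^-12; factor is 10^3.
32.67 × 10^3 = 32670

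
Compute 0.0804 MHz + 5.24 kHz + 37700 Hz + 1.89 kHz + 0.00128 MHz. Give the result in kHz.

126.51 kHz

In kHz:
  0.0804 MHz = 0.0804 × 10^3 kHz = 80.4
  5.24 kHz → 5.24
  37700 Hz = 37700 × 10^-3 kHz = 37.7
  1.89 kHz → 1.89
  0.00128 MHz = 0.00128 × 10^3 kHz = 1.28
Sum: 80.4 + 5.24 + 37.7 + 1.89 + 1.28 = 126.51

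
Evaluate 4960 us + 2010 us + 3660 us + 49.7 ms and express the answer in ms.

In ms:
  4960 us = 4960e-3 ms = 4.96
  2010 us = 2010e-3 ms = 2.01
  3660 us = 3660e-3 ms = 3.66
  49.7 ms → 49.7
Sum: 4.96 + 2.01 + 3.66 + 49.7 = 60.33

60.33 ms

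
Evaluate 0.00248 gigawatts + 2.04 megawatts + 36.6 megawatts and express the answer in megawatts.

41.12 megawatts

In megawatts:
  0.00248 gigawatts = 0.00248 × 10³ megawatts = 2.48
  2.04 megawatts → 2.04
  36.6 megawatts → 36.6
Sum: 2.48 + 2.04 + 36.6 = 41.12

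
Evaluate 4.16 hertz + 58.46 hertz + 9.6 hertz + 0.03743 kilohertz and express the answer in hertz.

In hertz:
  4.16 hertz → 4.16
  58.46 hertz → 58.46
  9.6 hertz → 9.6
  0.03743 kilohertz = 0.03743e3 hertz = 37.43
Sum: 4.16 + 58.46 + 9.6 + 37.43 = 109.65

109.65 hertz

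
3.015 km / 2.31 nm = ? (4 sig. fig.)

1305000000000

(3.015 × 10^3) / (2.31 × 10^-9) = 1.3052 × 10^12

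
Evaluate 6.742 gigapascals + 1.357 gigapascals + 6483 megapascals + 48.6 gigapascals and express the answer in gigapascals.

63.182 gigapascals

In gigapascals:
  6.742 gigapascals → 6.742
  1.357 gigapascals → 1.357
  6483 megapascals = 6483 × 10^-3 gigapascals = 6.483
  48.6 gigapascals → 48.6
Sum: 6.742 + 1.357 + 6.483 + 48.6 = 63.182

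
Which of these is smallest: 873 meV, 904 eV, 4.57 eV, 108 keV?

873 meV = 0.873 eV
904 eV = 904 eV
4.57 eV = 4.57 eV
108 keV = 108000 eV

873 meV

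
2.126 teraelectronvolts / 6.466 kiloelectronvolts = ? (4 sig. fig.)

328800000

(2.126 × 10¹²) / (6.466 × 10³) = 0.3288 × 10⁹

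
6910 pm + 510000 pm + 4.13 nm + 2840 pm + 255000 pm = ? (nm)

778.88 nm

In nm:
  6910 pm = 6910 × 10⁻³ nm = 6.91
  510000 pm = 510000 × 10⁻³ nm = 510
  4.13 nm → 4.13
  2840 pm = 2840 × 10⁻³ nm = 2.84
  255000 pm = 255000 × 10⁻³ nm = 255
Sum: 6.91 + 510 + 4.13 + 2.84 + 255 = 778.88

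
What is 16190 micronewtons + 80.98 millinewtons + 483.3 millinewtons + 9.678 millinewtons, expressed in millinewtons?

590.148 millinewtons

In millinewtons:
  16190 micronewtons = 16190 × 10⁻³ millinewtons = 16.19
  80.98 millinewtons → 80.98
  483.3 millinewtons → 483.3
  9.678 millinewtons → 9.678
Sum: 16.19 + 80.98 + 483.3 + 9.678 = 590.148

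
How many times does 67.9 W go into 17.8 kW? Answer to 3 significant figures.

262

(17.8 × 10³) / (67.9) = 0.2622 × 10³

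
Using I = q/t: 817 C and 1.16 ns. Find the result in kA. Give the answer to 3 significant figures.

704000000 kA

(817) / (1.16 × 10⁻⁹) = 704.31 × 10⁹ A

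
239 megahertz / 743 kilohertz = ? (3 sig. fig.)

(239 × 10⁶) / (743 × 10³) = 0.3217 × 10³

322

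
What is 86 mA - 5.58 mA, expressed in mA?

In mA:
  86 mA → 86
  5.58 mA → 5.58
Difference: 86 - 5.58 = 80.42

80.42 mA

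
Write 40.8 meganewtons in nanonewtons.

40800000000000000 nanonewtons

mega = 1e6, nano = 1e-9; factor is 1e15.
40.8 × 1e15 = 40800000000000000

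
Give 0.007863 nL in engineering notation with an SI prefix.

= 7.863 × 10⁻¹² L; 10⁻¹² is pico.

7.863 pL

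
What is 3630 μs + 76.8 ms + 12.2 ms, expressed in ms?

In ms:
  3630 μs = 3630 × 10⁻³ ms = 3.63
  76.8 ms → 76.8
  12.2 ms → 12.2
Sum: 3.63 + 76.8 + 12.2 = 92.63

92.63 ms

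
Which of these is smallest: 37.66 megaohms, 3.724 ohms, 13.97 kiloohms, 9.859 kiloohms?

3.724 ohms

37.66 megaohms = 37660000 ohms
3.724 ohms = 3.724 ohms
13.97 kiloohms = 13970 ohms
9.859 kiloohms = 9859 ohms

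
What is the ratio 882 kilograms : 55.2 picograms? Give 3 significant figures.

(882 × 10^3) / (55.2 × 10^-12) = 15.98 × 10^15

16000000000000000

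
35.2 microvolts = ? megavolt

micro = 1e-6, mega = 1e6; factor is 1e-12.
35.2 × 1e-12 = 0.0000000000352

0.0000000000352 megavolts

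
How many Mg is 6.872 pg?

pico = 1e-12, mega = 1e6; factor is 1e-18.
6.872 × 1e-18 = 0.000000000000000006872

0.000000000000000006872 Mg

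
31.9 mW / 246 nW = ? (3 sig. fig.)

(31.9 × 10⁻³) / (246 × 10⁻⁹) = 0.1297 × 10⁶

130000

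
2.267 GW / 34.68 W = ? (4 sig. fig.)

65370000

(2.267 × 10^9) / (34.68) = 0.065369 × 10^9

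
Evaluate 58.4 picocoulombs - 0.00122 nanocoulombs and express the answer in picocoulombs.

In picocoulombs:
  58.4 picocoulombs → 58.4
  0.00122 nanocoulombs = 0.00122 × 10³ picocoulombs = 1.22
Difference: 58.4 - 1.22 = 57.18

57.18 picocoulombs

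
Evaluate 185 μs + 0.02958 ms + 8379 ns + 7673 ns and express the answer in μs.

230.632 μs

In μs:
  185 μs → 185
  0.02958 ms = 0.02958 × 10^3 μs = 29.58
  8379 ns = 8379 × 10^-3 μs = 8.379
  7673 ns = 7673 × 10^-3 μs = 7.673
Sum: 185 + 29.58 + 8.379 + 7.673 = 230.632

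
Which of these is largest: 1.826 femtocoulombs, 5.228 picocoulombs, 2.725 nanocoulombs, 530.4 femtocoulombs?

2.725 nanocoulombs

1.826 femtocoulombs = 0.000000000000001826 coulombs
5.228 picocoulombs = 0.000000000005228 coulombs
2.725 nanocoulombs = 0.000000002725 coulombs
530.4 femtocoulombs = 0.0000000000005304 coulombs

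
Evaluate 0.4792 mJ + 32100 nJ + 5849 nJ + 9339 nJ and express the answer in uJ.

In uJ:
  0.4792 mJ = 0.4792e3 uJ = 479.2
  32100 nJ = 32100e-3 uJ = 32.1
  5849 nJ = 5849e-3 uJ = 5.849
  9339 nJ = 9339e-3 uJ = 9.339
Sum: 479.2 + 32.1 + 5.849 + 9.339 = 526.488

526.488 uJ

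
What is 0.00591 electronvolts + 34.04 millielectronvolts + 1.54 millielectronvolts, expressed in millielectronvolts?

41.49 millielectronvolts

In millielectronvolts:
  0.00591 electronvolts = 0.00591e3 millielectronvolts = 5.91
  34.04 millielectronvolts → 34.04
  1.54 millielectronvolts → 1.54
Sum: 5.91 + 34.04 + 1.54 = 41.49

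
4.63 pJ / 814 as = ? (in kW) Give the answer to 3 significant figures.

(4.63 × 10^-12) / (814 × 10^-18) = 0.005688 × 10^6 W

5.69 kW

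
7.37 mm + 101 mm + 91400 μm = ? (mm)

199.77 mm

In mm:
  7.37 mm → 7.37
  101 mm → 101
  91400 μm = 91400e-3 mm = 91.4
Sum: 7.37 + 101 + 91.4 = 199.77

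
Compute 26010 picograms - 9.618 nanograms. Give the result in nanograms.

In nanograms:
  26010 picograms = 26010e-3 nanograms = 26.01
  9.618 nanograms → 9.618
Difference: 26.01 - 9.618 = 16.392

16.392 nanograms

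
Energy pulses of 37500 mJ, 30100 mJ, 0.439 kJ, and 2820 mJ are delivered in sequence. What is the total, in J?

509.42 J

In J:
  37500 mJ = 37500 × 10⁻³ J = 37.5
  30100 mJ = 30100 × 10⁻³ J = 30.1
  0.439 kJ = 0.439 × 10³ J = 439
  2820 mJ = 2820 × 10⁻³ J = 2.82
Sum: 37.5 + 30.1 + 439 + 2.82 = 509.42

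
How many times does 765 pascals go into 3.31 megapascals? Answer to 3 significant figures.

4330

(3.31 × 10^6) / (765) = 0.004327 × 10^6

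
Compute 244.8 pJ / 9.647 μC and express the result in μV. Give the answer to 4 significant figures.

25.38 μV

(244.8 × 10⁻¹²) / (9.647 × 10⁻⁶) = 25.3758 × 10⁻⁶ V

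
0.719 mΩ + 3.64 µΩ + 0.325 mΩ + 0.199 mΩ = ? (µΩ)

In µΩ:
  0.719 mΩ = 0.719e3 µΩ = 719
  3.64 µΩ → 3.64
  0.325 mΩ = 0.325e3 µΩ = 325
  0.199 mΩ = 0.199e3 µΩ = 199
Sum: 719 + 3.64 + 325 + 199 = 1246.64

1246.64 µΩ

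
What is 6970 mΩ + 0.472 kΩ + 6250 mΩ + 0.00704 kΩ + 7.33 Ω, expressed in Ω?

499.59 Ω

In Ω:
  6970 mΩ = 6970e-3 Ω = 6.97
  0.472 kΩ = 0.472e3 Ω = 472
  6250 mΩ = 6250e-3 Ω = 6.25
  0.00704 kΩ = 0.00704e3 Ω = 7.04
  7.33 Ω → 7.33
Sum: 6.97 + 472 + 6.25 + 7.04 + 7.33 = 499.59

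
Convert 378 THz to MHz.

378000000 MHz

tera = 10¹², mega = 10⁶; factor is 10⁶.
378 × 10⁶ = 378000000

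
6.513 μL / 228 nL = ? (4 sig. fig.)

28.57

(6.513 × 10^-6) / (228 × 10^-9) = 0.028566 × 10^3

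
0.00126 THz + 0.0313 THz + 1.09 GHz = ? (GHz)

33.65 GHz

In GHz:
  0.00126 THz = 0.00126e3 GHz = 1.26
  0.0313 THz = 0.0313e3 GHz = 31.3
  1.09 GHz → 1.09
Sum: 1.26 + 31.3 + 1.09 = 33.65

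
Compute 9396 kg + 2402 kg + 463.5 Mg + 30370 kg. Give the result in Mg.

In Mg:
  9396 kg = 9396e-3 Mg = 9.396
  2402 kg = 2402e-3 Mg = 2.402
  463.5 Mg → 463.5
  30370 kg = 30370e-3 Mg = 30.37
Sum: 9.396 + 2.402 + 463.5 + 30.37 = 505.668

505.668 Mg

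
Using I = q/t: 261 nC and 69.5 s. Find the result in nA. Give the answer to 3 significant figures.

3.76 nA

(261 × 10^-9) / (69.5) = 3.7554 × 10^-9 A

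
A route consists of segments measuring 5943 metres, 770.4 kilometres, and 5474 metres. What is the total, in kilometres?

In kilometres:
  5943 metres = 5943 × 10⁻³ kilometres = 5.943
  770.4 kilometres → 770.4
  5474 metres = 5474 × 10⁻³ kilometres = 5.474
Sum: 5.943 + 770.4 + 5.474 = 781.817

781.817 kilometres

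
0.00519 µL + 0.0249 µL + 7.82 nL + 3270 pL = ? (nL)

In nL:
  0.00519 µL = 0.00519e3 nL = 5.19
  0.0249 µL = 0.0249e3 nL = 24.9
  7.82 nL → 7.82
  3270 pL = 3270e-3 nL = 3.27
Sum: 5.19 + 24.9 + 7.82 + 3.27 = 41.18

41.18 nL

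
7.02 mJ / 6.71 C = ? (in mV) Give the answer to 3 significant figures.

1.05 mV

(7.02 × 10⁻³) / (6.71) = 1.0462 × 10⁻³ V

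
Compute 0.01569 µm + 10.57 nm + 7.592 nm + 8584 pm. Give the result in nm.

In nm:
  0.01569 µm = 0.01569 × 10^3 nm = 15.69
  10.57 nm → 10.57
  7.592 nm → 7.592
  8584 pm = 8584 × 10^-3 nm = 8.584
Sum: 15.69 + 10.57 + 7.592 + 8.584 = 42.436

42.436 nm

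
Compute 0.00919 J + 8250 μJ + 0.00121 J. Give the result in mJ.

In mJ:
  0.00919 J = 0.00919 × 10^3 mJ = 9.19
  8250 μJ = 8250 × 10^-3 mJ = 8.25
  0.00121 J = 0.00121 × 10^3 mJ = 1.21
Sum: 9.19 + 8.25 + 1.21 = 18.65

18.65 mJ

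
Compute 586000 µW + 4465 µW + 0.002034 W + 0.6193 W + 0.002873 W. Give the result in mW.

In mW:
  586000 µW = 586000e-3 mW = 586
  4465 µW = 4465e-3 mW = 4.465
  0.002034 W = 0.002034e3 mW = 2.034
  0.6193 W = 0.6193e3 mW = 619.3
  0.002873 W = 0.002873e3 mW = 2.873
Sum: 586 + 4.465 + 2.034 + 619.3 + 2.873 = 1214.672

1214.672 mW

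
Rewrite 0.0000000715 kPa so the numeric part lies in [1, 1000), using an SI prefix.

71.5 μPa

= 71.5e-6 Pa; 1e-6 is micro.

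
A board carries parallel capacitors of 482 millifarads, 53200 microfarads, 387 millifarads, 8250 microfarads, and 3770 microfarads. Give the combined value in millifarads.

In millifarads:
  482 millifarads → 482
  53200 microfarads = 53200 × 10⁻³ millifarads = 53.2
  387 millifarads → 387
  8250 microfarads = 8250 × 10⁻³ millifarads = 8.25
  3770 microfarads = 3770 × 10⁻³ millifarads = 3.77
Sum: 482 + 53.2 + 387 + 8.25 + 3.77 = 934.22

934.22 millifarads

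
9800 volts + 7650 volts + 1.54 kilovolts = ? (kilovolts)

In kilovolts:
  9800 volts = 9800 × 10⁻³ kilovolts = 9.8
  7650 volts = 7650 × 10⁻³ kilovolts = 7.65
  1.54 kilovolts → 1.54
Sum: 9.8 + 7.65 + 1.54 = 18.99

18.99 kilovolts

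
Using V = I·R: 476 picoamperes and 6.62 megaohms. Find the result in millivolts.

476 × 10^-12 × 6.62 × 10^6 = 3151.12 × 10^-6 V

3.15112 millivolts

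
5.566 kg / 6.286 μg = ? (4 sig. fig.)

(5.566 × 10³) / (6.286 × 10⁻⁶) = 0.88546 × 10⁹

885500000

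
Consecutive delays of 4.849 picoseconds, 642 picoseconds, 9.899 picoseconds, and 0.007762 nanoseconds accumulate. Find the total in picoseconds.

664.51 picoseconds

In picoseconds:
  4.849 picoseconds → 4.849
  642 picoseconds → 642
  9.899 picoseconds → 9.899
  0.007762 nanoseconds = 0.007762e3 picoseconds = 7.762
Sum: 4.849 + 642 + 9.899 + 7.762 = 664.51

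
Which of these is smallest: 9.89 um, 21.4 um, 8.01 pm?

9.89 um = 0.00000989 m
21.4 um = 0.0000214 m
8.01 pm = 0.00000000000801 m

8.01 pm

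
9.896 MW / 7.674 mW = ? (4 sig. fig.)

1290000000

(9.896 × 10⁶) / (7.674 × 10⁻³) = 1.2895 × 10⁹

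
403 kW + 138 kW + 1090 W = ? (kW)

In kW:
  403 kW → 403
  138 kW → 138
  1090 W = 1090e-3 kW = 1.09
Sum: 403 + 138 + 1.09 = 542.09

542.09 kW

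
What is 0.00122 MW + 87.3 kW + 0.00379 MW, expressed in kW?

92.31 kW

In kW:
  0.00122 MW = 0.00122 × 10³ kW = 1.22
  87.3 kW → 87.3
  0.00379 MW = 0.00379 × 10³ kW = 3.79
Sum: 1.22 + 87.3 + 3.79 = 92.31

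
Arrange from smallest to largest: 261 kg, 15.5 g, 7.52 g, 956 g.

261 kg = 261000 g
15.5 g = 15.5 g
7.52 g = 7.52 g
956 g = 956 g

7.52 g < 15.5 g < 956 g < 261 kg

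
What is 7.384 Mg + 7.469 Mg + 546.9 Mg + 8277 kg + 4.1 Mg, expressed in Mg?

574.13 Mg

In Mg:
  7.384 Mg → 7.384
  7.469 Mg → 7.469
  546.9 Mg → 546.9
  8277 kg = 8277 × 10⁻³ Mg = 8.277
  4.1 Mg → 4.1
Sum: 7.384 + 7.469 + 546.9 + 8.277 + 4.1 = 574.13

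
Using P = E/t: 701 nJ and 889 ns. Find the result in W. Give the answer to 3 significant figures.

0.789 W

(701 × 10⁻⁹) / (889 × 10⁻⁹) = 0.78853 W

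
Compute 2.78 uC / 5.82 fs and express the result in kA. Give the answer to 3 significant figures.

(2.78 × 10⁻⁶) / (5.82 × 10⁻¹⁵) = 0.47766 × 10⁹ A

478000 kA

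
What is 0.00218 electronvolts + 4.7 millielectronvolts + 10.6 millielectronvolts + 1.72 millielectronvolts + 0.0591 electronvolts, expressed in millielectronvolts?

78.3 millielectronvolts

In millielectronvolts:
  0.00218 electronvolts = 0.00218e3 millielectronvolts = 2.18
  4.7 millielectronvolts → 4.7
  10.6 millielectronvolts → 10.6
  1.72 millielectronvolts → 1.72
  0.0591 electronvolts = 0.0591e3 millielectronvolts = 59.1
Sum: 2.18 + 4.7 + 10.6 + 1.72 + 59.1 = 78.3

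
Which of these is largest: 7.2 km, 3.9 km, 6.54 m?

7.2 km

7.2 km = 7200 m
3.9 km = 3900 m
6.54 m = 6.54 m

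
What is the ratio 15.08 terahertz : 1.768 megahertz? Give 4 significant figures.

8529000

(15.08e12) / (1.768e6) = 8.5294e6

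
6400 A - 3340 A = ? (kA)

3.06 kA

In kA:
  6400 A = 6400 × 10⁻³ kA = 6.4
  3340 A = 3340 × 10⁻³ kA = 3.34
Difference: 6.4 - 3.34 = 3.06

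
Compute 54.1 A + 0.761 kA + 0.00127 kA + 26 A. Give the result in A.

In A:
  54.1 A → 54.1
  0.761 kA = 0.761 × 10^3 A = 761
  0.00127 kA = 0.00127 × 10^3 A = 1.27
  26 A → 26
Sum: 54.1 + 761 + 1.27 + 26 = 842.37

842.37 A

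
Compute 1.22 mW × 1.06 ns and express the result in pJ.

1.2932 pJ

1.22e-3 × 1.06e-9 = 1.2932e-12 J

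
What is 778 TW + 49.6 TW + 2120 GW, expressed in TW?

829.72 TW

In TW:
  778 TW → 778
  49.6 TW → 49.6
  2120 GW = 2120e-3 TW = 2.12
Sum: 778 + 49.6 + 2.12 = 829.72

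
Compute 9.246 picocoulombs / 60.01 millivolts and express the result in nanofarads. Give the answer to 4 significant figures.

(9.246e-12) / (60.01e-3) = 0.154074e-9 F

0.1541 nanofarads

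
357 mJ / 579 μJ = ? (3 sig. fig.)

(357e-3) / (579e-6) = 0.6166e3

617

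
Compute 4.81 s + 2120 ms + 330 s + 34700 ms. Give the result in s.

371.63 s

In s:
  4.81 s → 4.81
  2120 ms = 2120e-3 s = 2.12
  330 s → 330
  34700 ms = 34700e-3 s = 34.7
Sum: 4.81 + 2.12 + 330 + 34.7 = 371.63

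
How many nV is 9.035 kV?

9035000000000 nV

kilo = 10^3, nano = 10^-9; factor is 10^12.
9.035 × 10^12 = 9035000000000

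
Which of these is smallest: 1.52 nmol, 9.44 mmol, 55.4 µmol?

1.52 nmol = 0.00000000152 mol
9.44 mmol = 0.00944 mol
55.4 µmol = 0.0000554 mol

1.52 nmol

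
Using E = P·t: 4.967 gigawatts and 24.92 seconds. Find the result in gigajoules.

123.77764 gigajoules

4.967 × 10⁹ × 24.92 = 123.77764 × 10⁹ J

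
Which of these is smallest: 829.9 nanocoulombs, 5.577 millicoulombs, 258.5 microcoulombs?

829.9 nanocoulombs = 0.0000008299 coulombs
5.577 millicoulombs = 0.005577 coulombs
258.5 microcoulombs = 0.0002585 coulombs

829.9 nanocoulombs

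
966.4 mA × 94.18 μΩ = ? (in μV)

966.4e-3 × 94.18e-6 = 91015.552e-9 V

91.015552 μV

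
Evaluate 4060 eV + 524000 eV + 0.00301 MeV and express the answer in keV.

In keV:
  4060 eV = 4060e-3 keV = 4.06
  524000 eV = 524000e-3 keV = 524
  0.00301 MeV = 0.00301e3 keV = 3.01
Sum: 4.06 + 524 + 3.01 = 531.07

531.07 keV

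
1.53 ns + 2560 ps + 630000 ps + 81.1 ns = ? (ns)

715.19 ns

In ns:
  1.53 ns → 1.53
  2560 ps = 2560 × 10⁻³ ns = 2.56
  630000 ps = 630000 × 10⁻³ ns = 630
  81.1 ns → 81.1
Sum: 1.53 + 2.56 + 630 + 81.1 = 715.19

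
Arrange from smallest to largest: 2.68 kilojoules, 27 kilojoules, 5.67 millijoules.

5.67 millijoules < 2.68 kilojoules < 27 kilojoules

2.68 kilojoules = 2680 joules
27 kilojoules = 27000 joules
5.67 millijoules = 0.00567 joules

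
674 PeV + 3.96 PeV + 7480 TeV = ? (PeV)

685.44 PeV

In PeV:
  674 PeV → 674
  3.96 PeV → 3.96
  7480 TeV = 7480 × 10⁻³ PeV = 7.48
Sum: 674 + 3.96 + 7.48 = 685.44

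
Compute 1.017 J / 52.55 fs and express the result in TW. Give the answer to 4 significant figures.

(1.017) / (52.55 × 10⁻¹⁵) = 0.019353 × 10¹⁵ W

19.35 TW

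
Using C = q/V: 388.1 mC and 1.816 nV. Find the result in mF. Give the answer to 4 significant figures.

(388.1e-3) / (1.816e-9) = 213.711e6 F

213700000000 mF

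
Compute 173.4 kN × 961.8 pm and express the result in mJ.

0.16677612 mJ

173.4 × 10³ × 961.8 × 10⁻¹² = 166776.12 × 10⁻⁹ J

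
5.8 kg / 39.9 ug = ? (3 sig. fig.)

145000000

(5.8 × 10³) / (39.9 × 10⁻⁶) = 0.1454 × 10⁹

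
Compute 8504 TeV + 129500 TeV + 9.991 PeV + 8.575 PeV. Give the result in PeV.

156.57 PeV

In PeV:
  8504 TeV = 8504 × 10⁻³ PeV = 8.504
  129500 TeV = 129500 × 10⁻³ PeV = 129.5
  9.991 PeV → 9.991
  8.575 PeV → 8.575
Sum: 8.504 + 129.5 + 9.991 + 8.575 = 156.57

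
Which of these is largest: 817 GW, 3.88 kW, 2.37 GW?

817 GW

817 GW = 817000000000 W
3.88 kW = 3880 W
2.37 GW = 2370000000 W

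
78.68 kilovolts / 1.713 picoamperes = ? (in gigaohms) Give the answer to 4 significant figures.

(78.68e3) / (1.713e-12) = 45.9311e15 Ω

45930000 gigaohms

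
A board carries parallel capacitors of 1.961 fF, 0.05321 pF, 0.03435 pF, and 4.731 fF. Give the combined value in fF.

In fF:
  1.961 fF → 1.961
  0.05321 pF = 0.05321e3 fF = 53.21
  0.03435 pF = 0.03435e3 fF = 34.35
  4.731 fF → 4.731
Sum: 1.961 + 53.21 + 34.35 + 4.731 = 94.252

94.252 fF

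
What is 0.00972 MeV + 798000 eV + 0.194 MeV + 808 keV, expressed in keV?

1809.72 keV

In keV:
  0.00972 MeV = 0.00972 × 10^3 keV = 9.72
  798000 eV = 798000 × 10^-3 keV = 798
  0.194 MeV = 0.194 × 10^3 keV = 194
  808 keV → 808
Sum: 9.72 + 798 + 194 + 808 = 1809.72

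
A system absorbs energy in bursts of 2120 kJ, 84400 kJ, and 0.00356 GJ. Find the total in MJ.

In MJ:
  2120 kJ = 2120 × 10^-3 MJ = 2.12
  84400 kJ = 84400 × 10^-3 MJ = 84.4
  0.00356 GJ = 0.00356 × 10^3 MJ = 3.56
Sum: 2.12 + 84.4 + 3.56 = 90.08

90.08 MJ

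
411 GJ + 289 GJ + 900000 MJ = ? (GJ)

In GJ:
  411 GJ → 411
  289 GJ → 289
  900000 MJ = 900000 × 10^-3 GJ = 900
Sum: 411 + 289 + 900 = 1600

1600 GJ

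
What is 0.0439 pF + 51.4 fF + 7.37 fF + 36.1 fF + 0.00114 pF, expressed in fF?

139.91 fF

In fF:
  0.0439 pF = 0.0439 × 10³ fF = 43.9
  51.4 fF → 51.4
  7.37 fF → 7.37
  36.1 fF → 36.1
  0.00114 pF = 0.00114 × 10³ fF = 1.14
Sum: 43.9 + 51.4 + 7.37 + 36.1 + 1.14 = 139.91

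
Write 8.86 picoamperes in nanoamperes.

pico = 10⁻¹², nano = 10⁻⁹; factor is 10⁻³.
8.86 × 10⁻³ = 0.00886

0.00886 nanoamperes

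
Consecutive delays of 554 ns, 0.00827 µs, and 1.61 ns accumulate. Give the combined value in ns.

563.88 ns

In ns:
  554 ns → 554
  0.00827 µs = 0.00827 × 10^3 ns = 8.27
  1.61 ns → 1.61
Sum: 554 + 8.27 + 1.61 = 563.88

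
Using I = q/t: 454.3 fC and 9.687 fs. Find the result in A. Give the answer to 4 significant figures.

(454.3e-15) / (9.687e-15) = 46.8979 A

46.90 A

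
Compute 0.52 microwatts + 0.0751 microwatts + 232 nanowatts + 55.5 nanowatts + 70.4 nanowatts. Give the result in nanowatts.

953 nanowatts

In nanowatts:
  0.52 microwatts = 0.52 × 10³ nanowatts = 520
  0.0751 microwatts = 0.0751 × 10³ nanowatts = 75.1
  232 nanowatts → 232
  55.5 nanowatts → 55.5
  70.4 nanowatts → 70.4
Sum: 520 + 75.1 + 232 + 55.5 + 70.4 = 953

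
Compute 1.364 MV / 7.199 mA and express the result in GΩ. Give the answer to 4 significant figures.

(1.364 × 10^6) / (7.199 × 10^-3) = 0.189471 × 10^9 Ω

0.1895 GΩ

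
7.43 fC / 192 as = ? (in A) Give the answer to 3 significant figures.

(7.43 × 10⁻¹⁵) / (192 × 10⁻¹⁸) = 0.038698 × 10³ A

38.7 A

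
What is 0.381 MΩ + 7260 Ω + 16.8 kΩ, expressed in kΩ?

In kΩ:
  0.381 MΩ = 0.381e3 kΩ = 381
  7260 Ω = 7260e-3 kΩ = 7.26
  16.8 kΩ → 16.8
Sum: 381 + 7.26 + 16.8 = 405.06

405.06 kΩ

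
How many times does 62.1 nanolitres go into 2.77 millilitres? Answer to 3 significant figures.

(2.77 × 10^-3) / (62.1 × 10^-9) = 0.04461 × 10^6

44600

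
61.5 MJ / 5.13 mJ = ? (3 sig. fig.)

12000000000

(61.5 × 10^6) / (5.13 × 10^-3) = 11.99 × 10^9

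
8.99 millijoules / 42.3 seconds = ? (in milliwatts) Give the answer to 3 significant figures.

(8.99 × 10^-3) / (42.3) = 0.21253 × 10^-3 W

0.213 milliwatts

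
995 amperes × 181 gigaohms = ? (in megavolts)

180095000 megavolts

995 × 181 × 10^9 = 180095 × 10^9 V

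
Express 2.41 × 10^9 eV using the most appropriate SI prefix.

= 2.41 × 10^9 eV; 10^9 is giga.

2.41 GeV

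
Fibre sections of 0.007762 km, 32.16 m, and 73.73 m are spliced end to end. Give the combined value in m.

In m:
  0.007762 km = 0.007762 × 10³ m = 7.762
  32.16 m → 32.16
  73.73 m → 73.73
Sum: 7.762 + 32.16 + 73.73 = 113.652

113.652 m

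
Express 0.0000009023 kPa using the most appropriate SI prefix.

902.3 uPa

= 902.3e-6 Pa; 1e-6 is micro.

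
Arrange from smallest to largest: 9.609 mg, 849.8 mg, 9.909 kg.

9.609 mg = 0.009609 g
849.8 mg = 0.8498 g
9.909 kg = 9909 g

9.609 mg < 849.8 mg < 9.909 kg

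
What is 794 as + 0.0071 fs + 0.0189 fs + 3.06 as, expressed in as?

In as:
  794 as → 794
  0.0071 fs = 0.0071 × 10^3 as = 7.1
  0.0189 fs = 0.0189 × 10^3 as = 18.9
  3.06 as → 3.06
Sum: 794 + 7.1 + 18.9 + 3.06 = 823.06

823.06 as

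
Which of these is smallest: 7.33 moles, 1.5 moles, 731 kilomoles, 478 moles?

1.5 moles

7.33 moles = 7.33 moles
1.5 moles = 1.5 moles
731 kilomoles = 731000 moles
478 moles = 478 moles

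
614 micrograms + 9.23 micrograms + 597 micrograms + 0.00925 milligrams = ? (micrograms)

In micrograms:
  614 micrograms → 614
  9.23 micrograms → 9.23
  597 micrograms → 597
  0.00925 milligrams = 0.00925 × 10^3 micrograms = 9.25
Sum: 614 + 9.23 + 597 + 9.25 = 1229.48

1229.48 micrograms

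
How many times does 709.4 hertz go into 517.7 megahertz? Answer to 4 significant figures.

729800

(517.7 × 10⁶) / (709.4) = 0.72977 × 10⁶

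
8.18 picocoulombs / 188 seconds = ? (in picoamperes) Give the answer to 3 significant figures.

0.0435 picoamperes

(8.18e-12) / (188) = 0.043511e-12 A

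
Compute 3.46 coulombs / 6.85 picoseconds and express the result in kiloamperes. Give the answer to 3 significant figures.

(3.46) / (6.85e-12) = 0.50511e12 A

505000000 kiloamperes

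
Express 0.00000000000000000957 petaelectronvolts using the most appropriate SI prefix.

9.57 millielectronvolts

= 9.57e-3 electronvolts; 1e-3 is milli.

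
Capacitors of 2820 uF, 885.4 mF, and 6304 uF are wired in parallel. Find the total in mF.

894.524 mF

In mF:
  2820 uF = 2820 × 10^-3 mF = 2.82
  885.4 mF → 885.4
  6304 uF = 6304 × 10^-3 mF = 6.304
Sum: 2.82 + 885.4 + 6.304 = 894.524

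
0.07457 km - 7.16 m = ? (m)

67.41 m

In m:
  0.07457 km = 0.07457 × 10³ m = 74.57
  7.16 m → 7.16
Difference: 74.57 - 7.16 = 67.41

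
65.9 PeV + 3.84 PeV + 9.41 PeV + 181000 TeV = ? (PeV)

260.15 PeV

In PeV:
  65.9 PeV → 65.9
  3.84 PeV → 3.84
  9.41 PeV → 9.41
  181000 TeV = 181000 × 10⁻³ PeV = 181
Sum: 65.9 + 3.84 + 9.41 + 181 = 260.15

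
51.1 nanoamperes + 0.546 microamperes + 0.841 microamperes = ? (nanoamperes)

In nanoamperes:
  51.1 nanoamperes → 51.1
  0.546 microamperes = 0.546e3 nanoamperes = 546
  0.841 microamperes = 0.841e3 nanoamperes = 841
Sum: 51.1 + 546 + 841 = 1438.1

1438.1 nanoamperes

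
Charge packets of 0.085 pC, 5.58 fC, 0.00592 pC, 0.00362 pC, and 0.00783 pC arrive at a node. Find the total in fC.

In fC:
  0.085 pC = 0.085e3 fC = 85
  5.58 fC → 5.58
  0.00592 pC = 0.00592e3 fC = 5.92
  0.00362 pC = 0.00362e3 fC = 3.62
  0.00783 pC = 0.00783e3 fC = 7.83
Sum: 85 + 5.58 + 5.92 + 3.62 + 7.83 = 107.95

107.95 fC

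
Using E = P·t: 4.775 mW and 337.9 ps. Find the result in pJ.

1.6134725 pJ

4.775 × 10^-3 × 337.9 × 10^-12 = 1613.4725 × 10^-15 J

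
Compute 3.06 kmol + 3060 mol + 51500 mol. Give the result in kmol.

In kmol:
  3.06 kmol → 3.06
  3060 mol = 3060 × 10^-3 kmol = 3.06
  51500 mol = 51500 × 10^-3 kmol = 51.5
Sum: 3.06 + 3.06 + 51.5 = 57.62

57.62 kmol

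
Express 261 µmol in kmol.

micro = 10^-6, kilo = 10^3; factor is 10^-9.
261 × 10^-9 = 0.000000261

0.000000261 kmol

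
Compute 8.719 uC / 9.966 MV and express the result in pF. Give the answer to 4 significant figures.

0.8749 pF

(8.719 × 10^-6) / (9.966 × 10^6) = 0.874875 × 10^-12 F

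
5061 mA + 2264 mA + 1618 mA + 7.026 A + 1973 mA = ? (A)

In A:
  5061 mA = 5061 × 10^-3 A = 5.061
  2264 mA = 2264 × 10^-3 A = 2.264
  1618 mA = 1618 × 10^-3 A = 1.618
  7.026 A → 7.026
  1973 mA = 1973 × 10^-3 A = 1.973
Sum: 5.061 + 2.264 + 1.618 + 7.026 + 1.973 = 17.942

17.942 A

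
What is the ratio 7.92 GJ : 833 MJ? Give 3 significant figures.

(7.92 × 10^9) / (833 × 10^6) = 0.009508 × 10^3

9.51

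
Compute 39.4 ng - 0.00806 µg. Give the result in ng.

31.34 ng

In ng:
  39.4 ng → 39.4
  0.00806 µg = 0.00806 × 10³ ng = 8.06
Difference: 39.4 - 8.06 = 31.34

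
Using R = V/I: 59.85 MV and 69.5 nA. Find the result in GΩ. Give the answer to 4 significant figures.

861200 GΩ

(59.85e6) / (69.5e-9) = 0.861151e15 Ω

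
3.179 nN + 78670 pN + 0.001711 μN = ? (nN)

83.56 nN

In nN:
  3.179 nN → 3.179
  78670 pN = 78670 × 10^-3 nN = 78.67
  0.001711 μN = 0.001711 × 10^3 nN = 1.711
Sum: 3.179 + 78.67 + 1.711 = 83.56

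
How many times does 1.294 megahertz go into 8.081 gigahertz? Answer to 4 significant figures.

(8.081 × 10⁹) / (1.294 × 10⁶) = 6.245 × 10³

6245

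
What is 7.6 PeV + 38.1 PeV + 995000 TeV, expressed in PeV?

1040.7 PeV

In PeV:
  7.6 PeV → 7.6
  38.1 PeV → 38.1
  995000 TeV = 995000 × 10^-3 PeV = 995
Sum: 7.6 + 38.1 + 995 = 1040.7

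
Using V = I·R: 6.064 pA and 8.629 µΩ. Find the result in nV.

0.000000052326256 nV

6.064 × 10^-12 × 8.629 × 10^-6 = 52.326256 × 10^-18 V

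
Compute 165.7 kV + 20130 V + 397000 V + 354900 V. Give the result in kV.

937.73 kV

In kV:
  165.7 kV → 165.7
  20130 V = 20130 × 10^-3 kV = 20.13
  397000 V = 397000 × 10^-3 kV = 397
  354900 V = 354900 × 10^-3 kV = 354.9
Sum: 165.7 + 20.13 + 397 + 354.9 = 937.73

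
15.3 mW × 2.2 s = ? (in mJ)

15.3 × 10⁻³ × 2.2 = 33.66 × 10⁻³ J

33.66 mJ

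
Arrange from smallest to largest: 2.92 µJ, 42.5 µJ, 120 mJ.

2.92 µJ < 42.5 µJ < 120 mJ

2.92 µJ = 0.00000292 J
42.5 µJ = 0.0000425 J
120 mJ = 0.12 J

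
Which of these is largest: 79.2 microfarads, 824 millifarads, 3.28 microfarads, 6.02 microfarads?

824 millifarads

79.2 microfarads = 0.0000792 farads
824 millifarads = 0.824 farads
3.28 microfarads = 0.00000328 farads
6.02 microfarads = 0.00000602 farads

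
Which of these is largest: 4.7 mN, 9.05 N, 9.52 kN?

4.7 mN = 0.0047 N
9.05 N = 9.05 N
9.52 kN = 9520 N

9.52 kN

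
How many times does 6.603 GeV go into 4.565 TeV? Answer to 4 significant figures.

691.4

(4.565 × 10^12) / (6.603 × 10^9) = 0.69135 × 10^3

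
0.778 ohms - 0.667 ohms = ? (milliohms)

111 milliohms

In milliohms:
  0.778 ohms = 0.778 × 10³ milliohms = 778
  0.667 ohms = 0.667 × 10³ milliohms = 667
Difference: 778 - 667 = 111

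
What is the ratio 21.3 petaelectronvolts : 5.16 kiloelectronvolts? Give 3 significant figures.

4130000000000

(21.3 × 10¹⁵) / (5.16 × 10³) = 4.128 × 10¹²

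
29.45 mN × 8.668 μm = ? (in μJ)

0.2552726 μJ

29.45 × 10^-3 × 8.668 × 10^-6 = 255.2726 × 10^-9 J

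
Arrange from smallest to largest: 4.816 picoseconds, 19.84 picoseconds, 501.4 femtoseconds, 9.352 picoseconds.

4.816 picoseconds = 0.000000000004816 seconds
19.84 picoseconds = 0.00000000001984 seconds
501.4 femtoseconds = 0.0000000000005014 seconds
9.352 picoseconds = 0.000000000009352 seconds

501.4 femtoseconds < 4.816 picoseconds < 9.352 picoseconds < 19.84 picoseconds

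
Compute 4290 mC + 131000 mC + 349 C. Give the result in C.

In C:
  4290 mC = 4290 × 10⁻³ C = 4.29
  131000 mC = 131000 × 10⁻³ C = 131
  349 C → 349
Sum: 4.29 + 131 + 349 = 484.29

484.29 C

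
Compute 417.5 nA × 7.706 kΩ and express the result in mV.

3.217255 mV

417.5 × 10⁻⁹ × 7.706 × 10³ = 3217.255 × 10⁻⁶ V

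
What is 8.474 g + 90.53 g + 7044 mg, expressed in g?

106.048 g

In g:
  8.474 g → 8.474
  90.53 g → 90.53
  7044 mg = 7044e-3 g = 7.044
Sum: 8.474 + 90.53 + 7.044 = 106.048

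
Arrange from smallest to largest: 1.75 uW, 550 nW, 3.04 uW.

1.75 uW = 0.00000175 W
550 nW = 0.00000055 W
3.04 uW = 0.00000304 W

550 nW < 1.75 uW < 3.04 uW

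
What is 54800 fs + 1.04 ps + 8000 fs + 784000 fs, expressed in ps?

847.84 ps

In ps:
  54800 fs = 54800 × 10^-3 ps = 54.8
  1.04 ps → 1.04
  8000 fs = 8000 × 10^-3 ps = 8
  784000 fs = 784000 × 10^-3 ps = 784
Sum: 54.8 + 1.04 + 8 + 784 = 847.84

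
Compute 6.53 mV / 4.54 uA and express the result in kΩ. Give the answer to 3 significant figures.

(6.53 × 10⁻³) / (4.54 × 10⁻⁶) = 1.4383 × 10³ Ω

1.44 kΩ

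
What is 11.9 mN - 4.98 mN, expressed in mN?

In mN:
  11.9 mN → 11.9
  4.98 mN → 4.98
Difference: 11.9 - 4.98 = 6.92

6.92 mN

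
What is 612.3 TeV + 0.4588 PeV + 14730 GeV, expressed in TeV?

1085.83 TeV

In TeV:
  612.3 TeV → 612.3
  0.4588 PeV = 0.4588 × 10^3 TeV = 458.8
  14730 GeV = 14730 × 10^-3 TeV = 14.73
Sum: 612.3 + 458.8 + 14.73 = 1085.83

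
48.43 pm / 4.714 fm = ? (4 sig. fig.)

10270

(48.43e-12) / (4.714e-15) = 10.274e3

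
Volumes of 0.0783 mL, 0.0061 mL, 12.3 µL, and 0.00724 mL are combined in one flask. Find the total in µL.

103.94 µL

In µL:
  0.0783 mL = 0.0783 × 10³ µL = 78.3
  0.0061 mL = 0.0061 × 10³ µL = 6.1
  12.3 µL → 12.3
  0.00724 mL = 0.00724 × 10³ µL = 7.24
Sum: 78.3 + 6.1 + 12.3 + 7.24 = 103.94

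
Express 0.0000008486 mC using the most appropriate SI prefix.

= 848.6e-12 C; 1e-12 is pico.

848.6 pC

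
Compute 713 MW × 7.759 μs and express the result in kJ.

713e6 × 7.759e-6 = 5532.167 J

5.532167 kJ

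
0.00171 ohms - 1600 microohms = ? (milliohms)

0.11 milliohms

In milliohms:
  0.00171 ohms = 0.00171e3 milliohms = 1.71
  1600 microohms = 1600e-3 milliohms = 1.6
Difference: 1.71 - 1.6 = 0.11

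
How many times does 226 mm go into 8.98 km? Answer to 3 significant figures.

39700

(8.98 × 10³) / (226 × 10⁻³) = 0.03973 × 10⁶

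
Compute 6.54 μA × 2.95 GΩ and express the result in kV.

19.293 kV

6.54 × 10⁻⁶ × 2.95 × 10⁹ = 19.293 × 10³ V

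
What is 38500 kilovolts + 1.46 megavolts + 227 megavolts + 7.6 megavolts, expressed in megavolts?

In megavolts:
  38500 kilovolts = 38500 × 10^-3 megavolts = 38.5
  1.46 megavolts → 1.46
  227 megavolts → 227
  7.6 megavolts → 7.6
Sum: 38.5 + 1.46 + 227 + 7.6 = 274.56

274.56 megavolts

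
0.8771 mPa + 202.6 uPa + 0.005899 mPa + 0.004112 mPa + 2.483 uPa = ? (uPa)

1092.194 uPa

In uPa:
  0.8771 mPa = 0.8771e3 uPa = 877.1
  202.6 uPa → 202.6
  0.005899 mPa = 0.005899e3 uPa = 5.899
  0.004112 mPa = 0.004112e3 uPa = 4.112
  2.483 uPa → 2.483
Sum: 877.1 + 202.6 + 5.899 + 4.112 + 2.483 = 1092.194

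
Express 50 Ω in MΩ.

(no prefix) = 10^0, mega = 10^6; factor is 10^-6.
50 × 10^-6 = 0.00005

0.00005 MΩ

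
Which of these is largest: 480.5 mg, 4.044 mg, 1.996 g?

480.5 mg = 0.4805 g
4.044 mg = 0.004044 g
1.996 g = 1.996 g

1.996 g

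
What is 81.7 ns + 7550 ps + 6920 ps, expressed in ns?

96.17 ns

In ns:
  81.7 ns → 81.7
  7550 ps = 7550 × 10^-3 ns = 7.55
  6920 ps = 6920 × 10^-3 ns = 6.92
Sum: 81.7 + 7.55 + 6.92 = 96.17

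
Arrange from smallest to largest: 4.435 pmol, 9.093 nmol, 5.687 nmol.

4.435 pmol = 0.000000000004435 mol
9.093 nmol = 0.000000009093 mol
5.687 nmol = 0.000000005687 mol

4.435 pmol < 5.687 nmol < 9.093 nmol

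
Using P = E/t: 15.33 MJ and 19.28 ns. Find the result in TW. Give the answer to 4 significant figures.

795.1 TW

(15.33 × 10^6) / (19.28 × 10^-9) = 0.795124 × 10^15 W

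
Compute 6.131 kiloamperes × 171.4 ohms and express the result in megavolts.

6.131e3 × 171.4 = 1050.8534e3 V

1.0508534 megavolts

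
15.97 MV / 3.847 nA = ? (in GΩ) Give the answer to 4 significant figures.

4151000 GΩ

(15.97e6) / (3.847e-9) = 4.15129e15 Ω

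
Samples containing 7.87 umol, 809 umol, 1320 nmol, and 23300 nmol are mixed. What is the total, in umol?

In umol:
  7.87 umol → 7.87
  809 umol → 809
  1320 nmol = 1320 × 10^-3 umol = 1.32
  23300 nmol = 23300 × 10^-3 umol = 23.3
Sum: 7.87 + 809 + 1.32 + 23.3 = 841.49

841.49 umol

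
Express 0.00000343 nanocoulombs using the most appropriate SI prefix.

3.43 femtocoulombs

= 3.43 × 10^-15 coulombs; 10^-15 is femto.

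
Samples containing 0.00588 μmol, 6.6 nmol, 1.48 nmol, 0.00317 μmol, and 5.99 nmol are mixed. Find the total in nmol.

In nmol:
  0.00588 μmol = 0.00588 × 10^3 nmol = 5.88
  6.6 nmol → 6.6
  1.48 nmol → 1.48
  0.00317 μmol = 0.00317 × 10^3 nmol = 3.17
  5.99 nmol → 5.99
Sum: 5.88 + 6.6 + 1.48 + 3.17 + 5.99 = 23.12

23.12 nmol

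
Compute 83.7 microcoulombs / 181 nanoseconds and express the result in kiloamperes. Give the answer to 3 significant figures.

(83.7 × 10⁻⁶) / (181 × 10⁻⁹) = 0.46243 × 10³ A

0.462 kiloamperes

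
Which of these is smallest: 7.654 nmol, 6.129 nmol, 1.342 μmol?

6.129 nmol

7.654 nmol = 0.000000007654 mol
6.129 nmol = 0.000000006129 mol
1.342 μmol = 0.000001342 mol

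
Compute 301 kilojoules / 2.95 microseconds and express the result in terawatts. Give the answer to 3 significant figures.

(301 × 10³) / (2.95 × 10⁻⁶) = 102.03 × 10⁹ W

0.102 terawatts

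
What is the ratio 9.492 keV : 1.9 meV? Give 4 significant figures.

4996000

(9.492e3) / (1.9e-3) = 4.9958e6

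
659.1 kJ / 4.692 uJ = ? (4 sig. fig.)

140500000000

(659.1e3) / (4.692e-6) = 140.47e9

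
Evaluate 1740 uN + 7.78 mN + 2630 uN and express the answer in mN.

12.15 mN

In mN:
  1740 uN = 1740e-3 mN = 1.74
  7.78 mN → 7.78
  2630 uN = 2630e-3 mN = 2.63
Sum: 1.74 + 7.78 + 2.63 = 12.15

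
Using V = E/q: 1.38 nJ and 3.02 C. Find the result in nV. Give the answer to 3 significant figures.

(1.38e-9) / (3.02) = 0.45695e-9 V

0.457 nV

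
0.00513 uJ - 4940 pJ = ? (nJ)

In nJ:
  0.00513 uJ = 0.00513 × 10^3 nJ = 5.13
  4940 pJ = 4940 × 10^-3 nJ = 4.94
Difference: 5.13 - 4.94 = 0.19

0.19 nJ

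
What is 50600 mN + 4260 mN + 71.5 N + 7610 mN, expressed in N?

In N:
  50600 mN = 50600 × 10^-3 N = 50.6
  4260 mN = 4260 × 10^-3 N = 4.26
  71.5 N → 71.5
  7610 mN = 7610 × 10^-3 N = 7.61
Sum: 50.6 + 4.26 + 71.5 + 7.61 = 133.97

133.97 N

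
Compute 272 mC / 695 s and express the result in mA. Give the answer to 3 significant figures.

0.391 mA

(272e-3) / (695) = 0.39137e-3 A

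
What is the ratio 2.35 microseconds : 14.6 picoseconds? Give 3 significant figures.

161000

(2.35 × 10^-6) / (14.6 × 10^-12) = 0.161 × 10^6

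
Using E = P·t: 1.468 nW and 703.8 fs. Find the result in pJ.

1.468e-9 × 703.8e-15 = 1033.1784e-24 J

0.0000000010331784 pJ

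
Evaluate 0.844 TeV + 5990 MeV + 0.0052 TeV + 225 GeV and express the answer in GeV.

In GeV:
  0.844 TeV = 0.844 × 10³ GeV = 844
  5990 MeV = 5990 × 10⁻³ GeV = 5.99
  0.0052 TeV = 0.0052 × 10³ GeV = 5.2
  225 GeV → 225
Sum: 844 + 5.99 + 5.2 + 225 = 1080.19

1080.19 GeV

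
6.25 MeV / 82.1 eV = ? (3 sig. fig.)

76100

(6.25 × 10⁶) / (82.1) = 0.07613 × 10⁶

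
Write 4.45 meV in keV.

milli = 10^-3, kilo = 10^3; factor is 10^-6.
4.45 × 10^-6 = 0.00000445

0.00000445 keV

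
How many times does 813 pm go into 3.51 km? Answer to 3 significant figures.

4320000000000

(3.51e3) / (813e-12) = 0.004317e15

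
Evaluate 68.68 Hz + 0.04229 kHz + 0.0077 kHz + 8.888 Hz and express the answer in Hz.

127.558 Hz

In Hz:
  68.68 Hz → 68.68
  0.04229 kHz = 0.04229e3 Hz = 42.29
  0.0077 kHz = 0.0077e3 Hz = 7.7
  8.888 Hz → 8.888
Sum: 68.68 + 42.29 + 7.7 + 8.888 = 127.558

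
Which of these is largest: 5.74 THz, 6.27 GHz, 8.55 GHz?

5.74 THz = 5740000000000 Hz
6.27 GHz = 6270000000 Hz
8.55 GHz = 8550000000 Hz

5.74 THz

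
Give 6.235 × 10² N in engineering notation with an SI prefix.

623.5 N

= 623.5 N; mantissa already in [1, 1000).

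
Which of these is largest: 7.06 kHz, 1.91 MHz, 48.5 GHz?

7.06 kHz = 7060 Hz
1.91 MHz = 1910000 Hz
48.5 GHz = 48500000000 Hz

48.5 GHz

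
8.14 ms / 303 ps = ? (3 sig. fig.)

26900000

(8.14 × 10⁻³) / (303 × 10⁻¹²) = 0.02686 × 10⁹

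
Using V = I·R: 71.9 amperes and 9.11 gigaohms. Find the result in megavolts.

71.9 × 9.11e9 = 655.009e9 V

655009 megavolts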